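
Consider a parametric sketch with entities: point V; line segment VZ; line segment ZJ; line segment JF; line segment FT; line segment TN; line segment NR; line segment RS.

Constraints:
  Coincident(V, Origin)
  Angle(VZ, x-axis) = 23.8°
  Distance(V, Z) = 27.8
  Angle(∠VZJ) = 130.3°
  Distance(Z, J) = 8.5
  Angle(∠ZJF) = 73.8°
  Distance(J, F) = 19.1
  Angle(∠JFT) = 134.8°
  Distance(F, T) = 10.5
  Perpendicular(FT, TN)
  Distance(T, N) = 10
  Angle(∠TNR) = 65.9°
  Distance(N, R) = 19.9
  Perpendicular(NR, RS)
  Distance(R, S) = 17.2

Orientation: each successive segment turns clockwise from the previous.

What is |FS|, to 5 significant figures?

13.841

V is at the origin; VZ runs at 23.8° with length 27.8, so Z = (25.436, 11.219). ∠VZJ = 130.3° gives ZJ at -25.900° from the x-axis; with |ZJ| = 8.5, J = (33.082, 7.5057). ∠ZJF = 73.8° gives JF at -132.10° from the x-axis; with |JF| = 19.1, F = (20.277, -6.6660). ∠JFT = 134.8° gives FT at -177.30° from the x-axis; with |FT| = 10.5, T = (9.7886, -7.1606). The perpendicularity gives TN at right angles to FT, so TN runs at 92.700°; with |TN| = 10.0, N = (9.3176, 2.8283). ∠TNR = 65.9° gives NR at -21.400° from the x-axis; with |NR| = 19.9, R = (27.846, -4.4328). NR is perpendicular to RS, so RS runs at -111.40°; with |RS| = 17.2, S = (21.570, -20.447). Then |FS| = |S − F| = 13.841.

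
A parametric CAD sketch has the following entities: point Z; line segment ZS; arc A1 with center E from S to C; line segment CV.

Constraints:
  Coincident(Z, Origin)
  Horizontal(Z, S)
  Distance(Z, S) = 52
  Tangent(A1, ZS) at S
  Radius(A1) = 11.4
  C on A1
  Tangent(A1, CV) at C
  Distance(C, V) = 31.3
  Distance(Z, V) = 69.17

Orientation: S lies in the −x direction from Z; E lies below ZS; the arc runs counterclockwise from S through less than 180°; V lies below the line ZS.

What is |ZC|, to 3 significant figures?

64.6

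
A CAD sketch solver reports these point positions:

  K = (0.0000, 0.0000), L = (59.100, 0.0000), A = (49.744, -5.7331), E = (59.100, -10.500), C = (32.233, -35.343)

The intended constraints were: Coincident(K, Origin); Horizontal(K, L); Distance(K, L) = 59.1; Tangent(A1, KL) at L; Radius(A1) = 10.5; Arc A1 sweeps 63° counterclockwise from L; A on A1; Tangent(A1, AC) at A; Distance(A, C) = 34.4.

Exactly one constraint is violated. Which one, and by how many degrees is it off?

Tangent(A1, AC) at A — off by 3.60°.

K = (0.00, 0.00) ✓; K.y = 0.00, L.y = 0.00 ✓; |KL| = 59.10 ✓; ∠(EL, LK) = 90.00° ✓; |EL| = 10.50 ✓; bearing(E→A) − bearing(E→L) = 63.00° ✓; |EA| = 10.50 ✓; ∠(EA, AC) = 93.60° ✗; |AC| = 34.40 ✓.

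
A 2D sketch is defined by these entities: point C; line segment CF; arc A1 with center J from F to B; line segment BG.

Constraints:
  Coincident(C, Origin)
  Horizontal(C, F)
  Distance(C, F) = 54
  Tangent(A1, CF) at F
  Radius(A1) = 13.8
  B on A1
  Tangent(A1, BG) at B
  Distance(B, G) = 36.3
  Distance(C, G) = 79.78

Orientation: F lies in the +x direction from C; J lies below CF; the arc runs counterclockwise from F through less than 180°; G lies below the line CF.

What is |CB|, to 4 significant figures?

46.93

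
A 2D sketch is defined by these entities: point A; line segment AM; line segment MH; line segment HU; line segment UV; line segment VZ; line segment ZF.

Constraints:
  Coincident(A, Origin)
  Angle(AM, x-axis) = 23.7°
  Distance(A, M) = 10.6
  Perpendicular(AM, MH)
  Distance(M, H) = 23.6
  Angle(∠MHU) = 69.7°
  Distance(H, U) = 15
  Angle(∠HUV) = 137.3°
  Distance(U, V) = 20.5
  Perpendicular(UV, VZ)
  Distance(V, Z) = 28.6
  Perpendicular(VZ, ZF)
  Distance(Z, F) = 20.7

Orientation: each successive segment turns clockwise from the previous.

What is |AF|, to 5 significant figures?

22.801

A is at the origin; AM runs at 23.7° with length 10.6, so M = (9.7060, 4.2606). AM ⟂ MH, so MH runs at -66.300°; with |MH| = 23.6, H = (19.192, -17.349). ∠MHU = 69.7° gives HU at -176.60° from the x-axis; with |HU| = 15.0, U = (4.2184, -18.239). ∠HUV = 137.3° gives UV at 140.70° from the x-axis; with |UV| = 20.5, V = (-11.645, -5.2543). UV ⟂ VZ, so VZ runs at 50.700°; with |VZ| = 28.6, Z = (6.4694, 16.878). The perpendicularity gives ZF at right angles to VZ, so ZF runs at -39.300°; with |ZF| = 20.7, F = (22.488, 3.7666). Then |AF| = |F − A| = 22.801.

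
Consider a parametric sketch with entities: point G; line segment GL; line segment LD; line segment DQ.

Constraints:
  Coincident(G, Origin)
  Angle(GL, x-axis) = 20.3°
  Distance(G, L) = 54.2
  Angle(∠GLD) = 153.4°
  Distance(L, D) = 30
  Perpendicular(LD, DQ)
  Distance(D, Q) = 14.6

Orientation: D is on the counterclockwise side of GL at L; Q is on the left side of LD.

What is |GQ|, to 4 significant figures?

79.06

G is at the origin; GL runs at 20.3° with length 54.2, so L = 54.2·(cos 20.3°, sin 20.3°) = (50.83, 18.80). ∠GLD = 153.4°, so LD runs at 20.3° + (180° − 153.4°) = 46.90° from the x-axis; with |LD| = 30.0, D = L + 30.0·(cos 46.90°, sin 46.90°) = (71.33, 40.71). The perpendicularity gives DQ at right angles to LD; with |DQ| = 14.6 on the left of LD, Q = D + 14.6·(-0.7302, 0.6833) = (60.67, 50.68). Then |GQ| = |Q − G| = 79.06.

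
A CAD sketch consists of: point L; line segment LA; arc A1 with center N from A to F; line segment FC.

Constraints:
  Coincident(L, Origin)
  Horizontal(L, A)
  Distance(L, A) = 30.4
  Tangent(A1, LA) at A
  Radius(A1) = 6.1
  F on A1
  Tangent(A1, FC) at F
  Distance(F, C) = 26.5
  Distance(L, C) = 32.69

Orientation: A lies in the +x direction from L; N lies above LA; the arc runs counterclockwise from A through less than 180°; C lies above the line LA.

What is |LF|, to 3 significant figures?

36.2

L is at the origin; LA is horizontal with |LA| = 30.4 and A on the +x side, so A = (30.4, 0.00). Tangency of A1 to LA means the radius NA is perpendicular to LA, so N = A + (0, 6.1) = (30.4, 6.10). Since NF ⟂ FC (tangency), |NC| = √(6.1² + 26.5²) = 27.2 regardless of where F sits on A1. So C lies on both circle(L, 32.69) and circle(N, 27.2); the above-LA intersection is C = (15.4, 28.8). F is the foot of the tangent from C: F = (34.6, 10.5).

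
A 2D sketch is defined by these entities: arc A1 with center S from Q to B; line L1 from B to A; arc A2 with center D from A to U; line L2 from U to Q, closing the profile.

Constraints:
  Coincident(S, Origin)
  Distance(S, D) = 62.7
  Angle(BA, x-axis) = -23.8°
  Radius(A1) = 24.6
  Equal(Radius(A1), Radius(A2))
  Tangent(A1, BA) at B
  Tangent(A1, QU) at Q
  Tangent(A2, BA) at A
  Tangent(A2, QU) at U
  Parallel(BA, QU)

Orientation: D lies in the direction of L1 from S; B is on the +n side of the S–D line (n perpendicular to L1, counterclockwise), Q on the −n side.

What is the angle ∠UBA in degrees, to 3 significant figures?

38.1°

The slot axis is L1's direction at -23.8°, so u = (cos -23.8°, sin -23.8°) = (0.915, -0.404) and n = (−sin -23.8°, cos -23.8°) = (0.404, 0.915). S is at the origin and D lies 62.7 along u from S, so D = 62.7·u = (57.4, -25.3). Tangency of A1 to both parallel lines with radius 24.6 puts B and Q at S ± 24.6·n: B = (9.93, 22.5), Q = (-9.93, -22.5). Equal radii place A and U the same way about D: A = D + 24.6·n = (67.3, -2.79), U = D − 24.6·n = (47.4, -47.8). Then cos ∠UBA = BU·BA / (|BU||BA|), giving 38.1°.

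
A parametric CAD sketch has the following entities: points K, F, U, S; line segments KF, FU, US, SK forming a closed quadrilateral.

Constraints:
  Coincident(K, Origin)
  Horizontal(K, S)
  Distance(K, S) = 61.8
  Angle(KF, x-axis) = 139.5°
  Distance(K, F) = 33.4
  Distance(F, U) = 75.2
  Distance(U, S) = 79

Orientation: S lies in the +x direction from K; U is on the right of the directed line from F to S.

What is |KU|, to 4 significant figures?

49.12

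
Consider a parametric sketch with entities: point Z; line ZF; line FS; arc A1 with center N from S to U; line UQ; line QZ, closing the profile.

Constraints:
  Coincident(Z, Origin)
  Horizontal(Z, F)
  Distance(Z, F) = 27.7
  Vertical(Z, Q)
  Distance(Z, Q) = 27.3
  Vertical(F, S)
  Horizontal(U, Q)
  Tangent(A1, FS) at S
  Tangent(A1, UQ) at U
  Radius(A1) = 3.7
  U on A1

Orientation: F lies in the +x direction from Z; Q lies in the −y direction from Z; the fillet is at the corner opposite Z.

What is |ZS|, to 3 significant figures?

36.4

Z is at the origin; ZF is horizontal with |ZF| = 27.7 and F on the +x side, so F = (27.7, 0.00). Z and Q share the same x with |ZQ| = 27.3 and Q on the −y side, so Q = (0.00, -27.3). The virtual corner opposite Z is at (27.7, -27.3). Since A1 is tangent to FS there, NS ⟂ FS and the tangent condition forces NU to be normal to UQ, with radius 3.7, so the center N sits 3.7 in from both sides at N = (24.0, -23.6). That places the tangent points at S = (27.7, -23.6) on FS and U = (24.0, -27.3) on UQ. Then |ZS| = |S − Z| = 36.4.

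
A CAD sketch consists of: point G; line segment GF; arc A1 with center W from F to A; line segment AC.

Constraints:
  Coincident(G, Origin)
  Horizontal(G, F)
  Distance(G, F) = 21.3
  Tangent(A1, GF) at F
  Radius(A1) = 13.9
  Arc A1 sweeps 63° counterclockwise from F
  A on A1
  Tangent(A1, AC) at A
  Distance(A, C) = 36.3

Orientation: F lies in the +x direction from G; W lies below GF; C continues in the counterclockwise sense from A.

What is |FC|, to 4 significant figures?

49.27

G is at the origin; GF is horizontal with |GF| = 21.3 and F on the +x side, so F = (21.30, 0.000). Since A1 is tangent to GF there, WF ⟂ GF, so W = F + (0, -13.9) = (21.30, -13.90). On A1, F sits at bearing 90° from W; a 63° counterclockwise sweep puts A at bearing 153°, so A = W + 13.9·(cos 153°, sin 153°) = (8.915, -7.590). Tangency of A1 to AC means the radius WA is perpendicular to AC, so AC runs along (−sin 153°, cos 153°); with |AC| = 36.3, C = (-7.565, -39.93). Then |FC| = |C − F| = 49.27.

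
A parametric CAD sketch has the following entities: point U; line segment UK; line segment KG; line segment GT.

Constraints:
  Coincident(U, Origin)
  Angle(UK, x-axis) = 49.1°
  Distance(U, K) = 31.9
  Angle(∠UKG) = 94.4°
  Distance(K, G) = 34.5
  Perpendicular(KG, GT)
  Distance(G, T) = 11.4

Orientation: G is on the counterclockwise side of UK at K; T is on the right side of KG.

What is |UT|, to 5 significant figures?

56.849

U is at the origin; UK runs at 49.1° with length 31.9, so K = 31.9·(cos 49.1°, sin 49.1°) = (20.886, 24.112). ∠UKG = 94.4°, so KG runs at 49.1° + (180° − 94.4°) = 134.70° from the x-axis; with |KG| = 34.5, G = K + 34.5·(cos 134.70°, sin 134.70°) = (-3.3809, 48.634). The perpendicularity gives GT at right angles to KG; with |GT| = 11.4 on the right of KG, T = G + 11.4·(0.71080, 0.70339) = (4.7222, 56.653). Then |UT| = |T − U| = 56.849.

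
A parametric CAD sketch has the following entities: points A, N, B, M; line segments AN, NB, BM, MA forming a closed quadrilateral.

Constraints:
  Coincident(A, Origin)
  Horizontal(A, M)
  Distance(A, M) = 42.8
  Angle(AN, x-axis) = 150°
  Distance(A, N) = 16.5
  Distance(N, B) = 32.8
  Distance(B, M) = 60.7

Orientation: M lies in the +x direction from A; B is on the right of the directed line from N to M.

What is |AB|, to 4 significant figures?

27.62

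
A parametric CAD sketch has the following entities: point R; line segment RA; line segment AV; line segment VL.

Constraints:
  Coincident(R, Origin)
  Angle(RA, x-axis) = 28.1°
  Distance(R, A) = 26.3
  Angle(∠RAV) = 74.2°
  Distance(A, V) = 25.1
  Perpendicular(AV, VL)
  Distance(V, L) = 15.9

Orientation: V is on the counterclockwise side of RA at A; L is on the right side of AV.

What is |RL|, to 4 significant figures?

44.94

∠RAV = 74.2°, so AV runs at 28.1° + (180° − 74.2°) = 133.9° from the x-axis; with |AV| = 25.1, V = A + 25.1·(cos 133.9°, sin 133.9°) = (5.796, 30.47). AV ⟂ VL; with |VL| = 15.9 on the right of AV, L = V + 15.9·(0.7206, 0.6934) = (17.25, 41.50). Then |RL| = |L − R| = 44.94.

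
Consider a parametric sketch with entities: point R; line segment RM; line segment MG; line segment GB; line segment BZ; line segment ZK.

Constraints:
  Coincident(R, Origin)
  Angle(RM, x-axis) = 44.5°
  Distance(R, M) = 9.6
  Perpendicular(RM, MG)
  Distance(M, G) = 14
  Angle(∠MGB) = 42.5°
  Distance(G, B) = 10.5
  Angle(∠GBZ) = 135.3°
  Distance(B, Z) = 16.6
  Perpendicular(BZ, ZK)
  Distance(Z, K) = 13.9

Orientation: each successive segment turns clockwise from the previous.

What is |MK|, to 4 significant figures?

12.30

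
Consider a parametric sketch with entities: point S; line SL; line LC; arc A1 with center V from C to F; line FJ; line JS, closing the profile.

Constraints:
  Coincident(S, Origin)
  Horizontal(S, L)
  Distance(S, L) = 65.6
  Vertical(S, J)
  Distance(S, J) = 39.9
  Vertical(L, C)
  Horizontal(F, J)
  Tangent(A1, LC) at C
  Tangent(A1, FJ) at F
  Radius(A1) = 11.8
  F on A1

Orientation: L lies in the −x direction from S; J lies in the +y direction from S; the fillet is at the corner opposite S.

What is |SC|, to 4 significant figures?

71.37

The virtual corner opposite S is at (-65.60, 39.90). The tangent condition forces VC to be normal to LC and the tangent condition forces VF to be normal to FJ, with radius 11.8, so the center V sits 11.8 in from both sides at V = (-53.80, 28.10). That places the tangent points at C = (-65.60, 28.10) on LC and F = (-53.80, 39.90) on FJ. Then |SC| = |C − S| = 71.37.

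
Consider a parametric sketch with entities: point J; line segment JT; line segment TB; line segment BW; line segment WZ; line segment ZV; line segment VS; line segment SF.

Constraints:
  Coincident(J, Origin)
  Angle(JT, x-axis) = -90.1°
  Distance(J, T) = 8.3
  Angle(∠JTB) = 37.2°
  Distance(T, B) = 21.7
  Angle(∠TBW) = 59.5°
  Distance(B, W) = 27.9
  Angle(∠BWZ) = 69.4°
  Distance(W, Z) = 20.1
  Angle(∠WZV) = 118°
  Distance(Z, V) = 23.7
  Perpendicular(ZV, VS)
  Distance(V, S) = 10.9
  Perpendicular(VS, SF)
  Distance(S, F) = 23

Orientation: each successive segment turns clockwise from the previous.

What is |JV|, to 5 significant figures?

18.576

∠BWZ = 69.4° gives WZ at -104.00° from the x-axis; with |WZ| = 20.1, Z = (9.7484, -7.2886). ∠WZV = 118.0° gives ZV at -166.00° from the x-axis; with |ZV| = 23.7, V = (-13.248, -13.022). Then |JV| = |V − J| = 18.576.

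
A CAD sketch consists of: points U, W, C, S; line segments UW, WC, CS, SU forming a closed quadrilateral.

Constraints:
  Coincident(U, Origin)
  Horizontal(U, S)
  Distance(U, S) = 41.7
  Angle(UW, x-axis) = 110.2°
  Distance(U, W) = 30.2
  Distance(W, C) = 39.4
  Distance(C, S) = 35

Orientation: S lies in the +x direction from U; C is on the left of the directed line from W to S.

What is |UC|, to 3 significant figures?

43.4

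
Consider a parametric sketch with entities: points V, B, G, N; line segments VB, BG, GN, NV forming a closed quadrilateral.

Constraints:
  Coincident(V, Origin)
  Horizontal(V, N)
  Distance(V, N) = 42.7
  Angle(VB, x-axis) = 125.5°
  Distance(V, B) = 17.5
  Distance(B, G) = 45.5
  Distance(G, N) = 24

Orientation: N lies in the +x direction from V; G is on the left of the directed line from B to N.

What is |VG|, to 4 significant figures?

41.29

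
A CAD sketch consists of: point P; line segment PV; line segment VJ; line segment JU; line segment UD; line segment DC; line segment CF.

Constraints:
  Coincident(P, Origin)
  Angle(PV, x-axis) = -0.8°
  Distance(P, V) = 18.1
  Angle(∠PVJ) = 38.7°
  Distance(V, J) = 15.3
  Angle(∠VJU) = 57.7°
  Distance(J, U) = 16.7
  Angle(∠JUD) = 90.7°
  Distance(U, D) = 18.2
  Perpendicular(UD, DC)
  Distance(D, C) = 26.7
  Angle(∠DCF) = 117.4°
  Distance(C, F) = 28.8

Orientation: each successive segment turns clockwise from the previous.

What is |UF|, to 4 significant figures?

40.63

P is at the origin; PV runs at -0.8° with length 18.1, so V = (18.10, -0.2527). ∠PVJ = 38.7° gives VJ at -142.1° from the x-axis; with |VJ| = 15.3, J = (6.025, -9.651). ∠VJU = 57.7° gives JU at 95.60° from the x-axis; with |JU| = 16.7, U = (4.396, 6.969). ∠JUD = 90.7° gives UD at 6.300° from the x-axis; with |UD| = 18.2, D = (22.49, 8.966). UD ⟂ DC, so DC runs at -83.70°; with |DC| = 26.7, C = (25.42, -17.57). ∠DCF = 117.4° gives CF at -146.3° from the x-axis; with |CF| = 28.8, F = (1.455, -33.55). Then |UF| = |F − U| = 40.63.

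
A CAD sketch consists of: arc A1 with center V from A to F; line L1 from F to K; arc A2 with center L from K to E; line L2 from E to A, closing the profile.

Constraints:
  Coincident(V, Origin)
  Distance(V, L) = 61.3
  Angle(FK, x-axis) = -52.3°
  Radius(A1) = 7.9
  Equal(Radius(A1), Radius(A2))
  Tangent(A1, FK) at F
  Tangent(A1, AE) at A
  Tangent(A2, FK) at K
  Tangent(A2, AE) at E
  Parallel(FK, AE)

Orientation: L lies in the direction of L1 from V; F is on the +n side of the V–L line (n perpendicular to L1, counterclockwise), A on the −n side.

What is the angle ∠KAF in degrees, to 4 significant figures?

75.55°

The slot axis is L1's direction at -52.3°, so u = (cos -52.3°, sin -52.3°) = (0.6115, -0.7912) and n = (−sin -52.3°, cos -52.3°) = (0.7912, 0.6115). V is at the origin and L lies 61.3 along u from V, so L = 61.3·u = (37.49, -48.50). Tangency of A1 to both parallel lines with radius 7.9 puts F and A at V ± 7.9·n: F = (6.251, 4.831), A = (-6.251, -4.831). Equal radii place K and E the same way about L: K = L + 7.9·n = (43.74, -43.67), E = L − 7.9·n = (31.24, -53.33). Then cos ∠KAF = AK·AF / (|AK||AF|), giving 75.55°.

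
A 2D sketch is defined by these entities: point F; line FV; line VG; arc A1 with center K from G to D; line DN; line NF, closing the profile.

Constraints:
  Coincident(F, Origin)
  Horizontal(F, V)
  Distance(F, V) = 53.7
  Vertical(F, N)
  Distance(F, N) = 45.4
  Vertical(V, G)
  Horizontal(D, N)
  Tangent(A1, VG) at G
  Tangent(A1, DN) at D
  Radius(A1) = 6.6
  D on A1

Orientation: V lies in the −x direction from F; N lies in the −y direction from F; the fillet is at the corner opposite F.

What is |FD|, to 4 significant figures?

65.42

F is at the origin; FV is horizontal with |FV| = 53.7 and V on the −x side, so V = (-53.70, 0.000). FN is vertical with |FN| = 45.4 and N on the −y side, so N = (0.000, -45.40). The virtual corner opposite F is at (-53.70, -45.40). A1 meets VG tangentially, so KG is at right angles to VG and the tangent condition forces KD to be normal to DN, with radius 6.6, so the center K sits 6.6 in from both sides at K = (-47.10, -38.80). That places the tangent points at G = (-53.70, -38.80) on VG and D = (-47.10, -45.40) on DN. Then |FD| = |D − F| = 65.42.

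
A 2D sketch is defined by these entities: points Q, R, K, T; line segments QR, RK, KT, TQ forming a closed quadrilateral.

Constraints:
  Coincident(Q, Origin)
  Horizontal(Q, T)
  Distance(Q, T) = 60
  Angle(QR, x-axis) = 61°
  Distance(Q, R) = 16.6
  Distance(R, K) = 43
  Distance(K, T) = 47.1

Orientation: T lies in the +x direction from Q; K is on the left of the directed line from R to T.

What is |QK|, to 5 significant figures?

58.886

Checks: |RK| = 43.00 ✓; |KT| = 47.10 ✓.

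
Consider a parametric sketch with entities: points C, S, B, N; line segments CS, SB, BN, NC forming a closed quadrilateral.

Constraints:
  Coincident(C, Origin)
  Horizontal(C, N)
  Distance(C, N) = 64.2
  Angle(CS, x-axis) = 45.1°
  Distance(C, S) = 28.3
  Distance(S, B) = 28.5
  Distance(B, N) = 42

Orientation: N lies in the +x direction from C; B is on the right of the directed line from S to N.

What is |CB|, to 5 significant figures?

24.473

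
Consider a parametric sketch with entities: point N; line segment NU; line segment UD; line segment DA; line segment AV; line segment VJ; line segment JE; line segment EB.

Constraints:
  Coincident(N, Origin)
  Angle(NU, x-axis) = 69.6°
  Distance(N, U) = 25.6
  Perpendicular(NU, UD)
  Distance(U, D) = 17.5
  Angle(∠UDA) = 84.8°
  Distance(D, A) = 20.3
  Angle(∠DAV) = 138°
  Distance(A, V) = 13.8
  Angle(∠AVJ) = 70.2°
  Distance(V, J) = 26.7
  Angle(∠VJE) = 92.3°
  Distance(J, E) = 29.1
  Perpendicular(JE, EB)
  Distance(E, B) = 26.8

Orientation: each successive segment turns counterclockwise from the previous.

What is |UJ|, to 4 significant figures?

7.010

N is at the origin; NU runs at 69.6° with length 25.6, so U = (8.923, 23.99). NU ⟂ UD, so UD runs at 159.6°; with |UD| = 17.5, D = (-7.479, 30.09). ∠UDA = 84.8° gives DA at -105.2° from the x-axis; with |DA| = 20.3, A = (-12.80, 10.50). ∠DAV = 138.0° gives AV at -63.20° from the x-axis; with |AV| = 13.8, V = (-6.579, -1.813). ∠AVJ = 70.2° gives VJ at 46.60° from the x-axis; with |VJ| = 26.7, J = (11.77, 17.59). Then |UJ| = |J − U| = 7.010.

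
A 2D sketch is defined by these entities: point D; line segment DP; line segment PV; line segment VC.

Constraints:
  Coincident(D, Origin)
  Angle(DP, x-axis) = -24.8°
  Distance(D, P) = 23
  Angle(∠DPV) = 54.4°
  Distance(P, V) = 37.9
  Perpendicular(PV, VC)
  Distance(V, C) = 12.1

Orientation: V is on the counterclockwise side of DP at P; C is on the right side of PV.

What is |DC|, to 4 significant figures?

39.36

D is at the origin; DP runs at -24.8° with length 23.0, so P = 23.0·(cos -24.8°, sin -24.8°) = (20.88, -9.647). ∠DPV = 54.4°, so PV runs at -24.8° + (180° − 54.4°) = 100.8° from the x-axis; with |PV| = 37.9, V = P + 37.9·(cos 100.8°, sin 100.8°) = (13.78, 27.58). The perpendicularity gives VC at right angles to PV; with |VC| = 12.1 on the right of PV, C = V + 12.1·(0.9823, 0.1874) = (25.66, 29.85). Then |DC| = |C − D| = 39.36.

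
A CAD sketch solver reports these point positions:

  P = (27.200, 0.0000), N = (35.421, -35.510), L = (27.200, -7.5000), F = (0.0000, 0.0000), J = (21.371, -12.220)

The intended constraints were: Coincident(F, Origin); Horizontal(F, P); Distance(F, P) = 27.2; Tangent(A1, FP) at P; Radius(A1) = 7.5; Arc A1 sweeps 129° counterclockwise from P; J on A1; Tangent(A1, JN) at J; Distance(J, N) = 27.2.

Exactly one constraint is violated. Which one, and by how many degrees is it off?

Tangent(A1, JN) at J — off by 7.90°.

F = (0.00, 0.00) ✓; F.y = 0.00, P.y = 0.00 ✓; |FP| = 27.20 ✓; ∠(LP, PF) = 90.00° ✓; |LP| = 7.500 ✓; bearing(L→J) − bearing(L→P) = 129.0° ✓; |LJ| = 7.500 ✓; ∠(LJ, JN) = 97.90° ✗; |JN| = 27.20 ✓.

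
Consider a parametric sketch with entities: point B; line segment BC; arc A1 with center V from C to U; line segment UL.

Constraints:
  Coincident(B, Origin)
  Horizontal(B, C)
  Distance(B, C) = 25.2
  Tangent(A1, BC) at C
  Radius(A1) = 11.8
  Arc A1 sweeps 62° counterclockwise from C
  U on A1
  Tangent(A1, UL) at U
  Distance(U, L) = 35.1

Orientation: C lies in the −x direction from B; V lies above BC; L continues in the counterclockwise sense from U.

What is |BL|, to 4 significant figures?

37.29

On A1, C sits at bearing -90° from V; a 62° counterclockwise sweep puts U at bearing -28°, so U = V + 11.8·(cos -28°, sin -28°) = (-14.78, 6.260). Tangency of A1 to UL means the radius VU is perpendicular to UL, so UL runs along (−sin -28°, cos -28°); with |UL| = 35.1, L = (1.697, 37.25). Then |BL| = |L − B| = 37.29.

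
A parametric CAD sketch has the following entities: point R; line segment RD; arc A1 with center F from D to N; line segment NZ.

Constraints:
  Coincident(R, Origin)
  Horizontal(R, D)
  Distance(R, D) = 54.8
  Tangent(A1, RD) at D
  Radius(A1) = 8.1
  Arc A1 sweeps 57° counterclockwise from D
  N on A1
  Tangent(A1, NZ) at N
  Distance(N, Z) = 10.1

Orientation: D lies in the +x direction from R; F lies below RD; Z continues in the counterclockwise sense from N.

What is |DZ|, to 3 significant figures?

17.3

On A1, D sits at bearing 90° from F; a 57° counterclockwise sweep puts N at bearing 147°, so N = F + 8.1·(cos 147°, sin 147°) = (48.0, -3.69). Tangency of A1 to NZ means the radius FN is perpendicular to NZ, so NZ runs along (−sin 147°, cos 147°); with |NZ| = 10.1, Z = (42.5, -12.2). Then |DZ| = |Z − D| = 17.3.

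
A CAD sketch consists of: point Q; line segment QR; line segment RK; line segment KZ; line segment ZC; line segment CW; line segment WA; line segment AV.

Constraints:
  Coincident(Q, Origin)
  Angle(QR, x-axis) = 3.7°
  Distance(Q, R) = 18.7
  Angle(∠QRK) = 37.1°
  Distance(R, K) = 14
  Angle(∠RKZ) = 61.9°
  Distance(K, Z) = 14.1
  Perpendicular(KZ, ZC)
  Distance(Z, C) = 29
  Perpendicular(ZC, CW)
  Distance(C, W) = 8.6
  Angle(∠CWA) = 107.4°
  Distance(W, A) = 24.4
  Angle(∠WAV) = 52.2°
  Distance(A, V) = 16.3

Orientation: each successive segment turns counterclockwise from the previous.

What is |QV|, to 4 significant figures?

17.96

Q is at the origin; QR runs at 3.7° with length 18.7, so R = (18.66, 1.207). ∠QRK = 37.1° gives RK at 146.6° from the x-axis; with |RK| = 14.0, K = (6.973, 8.913). ∠RKZ = 61.9° gives KZ at -95.30° from the x-axis; with |KZ| = 14.1, Z = (5.671, -5.126). The perpendicularity gives ZC at right angles to KZ, so ZC runs at -5.300°; with |ZC| = 29.0, C = (34.55, -7.805). The perpendicularity gives CW at right angles to ZC, so CW runs at 84.70°; with |CW| = 8.6, W = (35.34, 0.7583). ∠CWA = 107.4° gives WA at 157.3° from the x-axis; with |WA| = 24.4, A = (12.83, 10.17). ∠WAV = 52.2° gives AV at -74.90° from the x-axis; with |AV| = 16.3, V = (17.08, -5.563). Then |QV| = |V − Q| = 17.96.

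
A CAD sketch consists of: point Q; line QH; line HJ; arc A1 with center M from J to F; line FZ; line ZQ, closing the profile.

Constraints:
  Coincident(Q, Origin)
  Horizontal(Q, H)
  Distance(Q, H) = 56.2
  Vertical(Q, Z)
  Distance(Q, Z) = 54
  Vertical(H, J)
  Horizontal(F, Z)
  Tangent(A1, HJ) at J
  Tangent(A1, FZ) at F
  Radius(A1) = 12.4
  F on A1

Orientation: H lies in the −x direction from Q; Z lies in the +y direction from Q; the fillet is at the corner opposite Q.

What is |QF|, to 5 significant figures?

69.530

Q is at the origin; QH is horizontal with |QH| = 56.2 and H on the −x side, so H = (-56.200, 0.0000). QZ is vertical with |QZ| = 54.0 and Z on the +y side, so Z = (0.0000, 54.000). The virtual corner opposite Q is at (-56.200, 54.000). A1 meets HJ tangentially, so MJ is at right angles to HJ and the tangent condition forces MF to be normal to FZ, with radius 12.4, so the center M sits 12.4 in from both sides at M = (-43.800, 41.600). That places the tangent points at J = (-56.200, 41.600) on HJ and F = (-43.800, 54.000) on FZ. Then |QF| = |F − Q| = 69.530.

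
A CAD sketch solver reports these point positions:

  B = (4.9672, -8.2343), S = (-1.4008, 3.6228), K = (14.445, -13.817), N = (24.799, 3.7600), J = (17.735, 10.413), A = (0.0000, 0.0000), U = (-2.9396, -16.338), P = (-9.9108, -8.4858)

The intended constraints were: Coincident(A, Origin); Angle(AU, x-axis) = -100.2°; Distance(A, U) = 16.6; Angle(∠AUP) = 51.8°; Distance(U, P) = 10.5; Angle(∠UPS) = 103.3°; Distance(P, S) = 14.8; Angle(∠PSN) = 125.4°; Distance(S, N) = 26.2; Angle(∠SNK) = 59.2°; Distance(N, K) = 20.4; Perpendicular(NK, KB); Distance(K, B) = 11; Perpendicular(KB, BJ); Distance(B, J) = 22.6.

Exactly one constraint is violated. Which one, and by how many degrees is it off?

Perpendicular(KB, BJ) — off by 3.90°.

A = (0.00, 0.00) ✓; AU at -100.2° ✓; |AU| = 16.60 ✓; ∠AUP = 51.80° ✓; |UP| = 10.50 ✓; ∠UPS = 103.3° ✓; |PS| = 14.80 ✓; ∠PSN = 125.4° ✓; |SN| = 26.20 ✓; ∠SNK = 59.20° ✓; |NK| = 20.40 ✓; ∠(NK, KB) = 90.00° ✓; |KB| = 11.00 ✓; ∠(KB, BJ) = 93.90° ✗; |BJ| = 22.60 ✓.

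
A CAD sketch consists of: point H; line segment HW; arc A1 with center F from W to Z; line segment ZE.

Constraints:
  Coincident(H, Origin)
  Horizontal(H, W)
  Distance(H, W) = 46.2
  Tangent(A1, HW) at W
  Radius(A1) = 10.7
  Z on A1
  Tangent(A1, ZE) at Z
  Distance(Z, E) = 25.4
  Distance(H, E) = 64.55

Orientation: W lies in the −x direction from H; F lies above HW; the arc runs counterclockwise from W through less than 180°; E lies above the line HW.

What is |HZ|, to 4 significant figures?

41.23

H is at the origin; HW is horizontal with |HW| = 46.2 and W on the −x side, so W = (-46.20, 0.000). The tangent condition forces FW to be normal to HW, so F = W + (0, 10.7) = (-46.20, 10.70). Since FZ ⟂ ZE (tangency), |FE| = √(10.7² + 25.4²) = 27.56 regardless of where Z sits on A1. So E lies on both circle(H, 64.55) and circle(F, 27.56); the above-HW intersection is E = (-52.52, 37.53). Z is the foot of the tangent from E: Z = (-37.55, 17.00).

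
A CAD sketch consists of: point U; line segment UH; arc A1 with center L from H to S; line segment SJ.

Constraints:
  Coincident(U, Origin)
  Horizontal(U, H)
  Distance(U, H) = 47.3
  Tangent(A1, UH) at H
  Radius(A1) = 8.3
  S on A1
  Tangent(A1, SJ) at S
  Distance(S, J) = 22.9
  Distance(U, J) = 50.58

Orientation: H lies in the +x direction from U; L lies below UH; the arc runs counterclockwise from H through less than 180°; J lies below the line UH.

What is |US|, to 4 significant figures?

39.92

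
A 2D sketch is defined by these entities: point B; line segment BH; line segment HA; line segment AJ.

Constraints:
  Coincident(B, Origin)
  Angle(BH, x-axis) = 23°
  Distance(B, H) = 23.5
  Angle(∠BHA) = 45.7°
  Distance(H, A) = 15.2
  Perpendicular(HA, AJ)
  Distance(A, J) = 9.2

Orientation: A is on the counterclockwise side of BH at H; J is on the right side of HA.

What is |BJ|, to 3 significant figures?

26.0

∠BHA = 45.7°, so HA runs at 23.0° + (180° − 45.7°) = 157° from the x-axis; with |HA| = 15.2, A = H + 15.2·(cos 157°, sin 157°) = (7.61, 15.0). HA ⟂ AJ; with |AJ| = 9.2 on the right of HA, J = A + 9.2·(0.386, 0.923) = (11.2, 23.5). Then |BJ| = |J − B| = 26.0.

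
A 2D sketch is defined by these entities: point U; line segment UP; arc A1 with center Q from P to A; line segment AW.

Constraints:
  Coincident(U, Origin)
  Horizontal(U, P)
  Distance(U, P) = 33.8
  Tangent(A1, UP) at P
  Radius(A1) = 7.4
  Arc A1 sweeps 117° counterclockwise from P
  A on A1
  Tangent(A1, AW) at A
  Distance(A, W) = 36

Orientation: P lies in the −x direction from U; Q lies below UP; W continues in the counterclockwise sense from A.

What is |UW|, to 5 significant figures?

49.125

On A1, P sits at bearing 90° from Q; a 117° counterclockwise sweep puts A at bearing 207°, so A = Q + 7.4·(cos 207°, sin 207°) = (-40.393, -10.760). A1 meets AW tangentially, so QA is at right angles to AW, so AW runs along (−sin 207°, cos 207°); with |AW| = 36.0, W = (-24.050, -42.836). Then |UW| = |W − U| = 49.125.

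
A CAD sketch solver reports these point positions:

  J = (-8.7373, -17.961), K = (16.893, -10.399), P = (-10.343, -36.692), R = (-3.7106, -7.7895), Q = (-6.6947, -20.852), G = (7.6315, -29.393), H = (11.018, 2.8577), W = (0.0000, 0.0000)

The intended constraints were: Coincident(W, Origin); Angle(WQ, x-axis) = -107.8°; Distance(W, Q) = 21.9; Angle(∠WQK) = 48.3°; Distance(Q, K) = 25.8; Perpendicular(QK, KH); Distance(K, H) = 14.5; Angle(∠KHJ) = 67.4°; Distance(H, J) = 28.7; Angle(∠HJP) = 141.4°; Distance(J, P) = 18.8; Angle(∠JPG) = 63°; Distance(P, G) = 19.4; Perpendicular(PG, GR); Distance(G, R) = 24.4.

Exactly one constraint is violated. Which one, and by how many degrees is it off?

Perpendicular(PG, GR) — off by 5.60°.

W = (0.00, 0.00) ✓; WQ at -107.8° ✓; |WQ| = 21.90 ✓; ∠WQK = 48.30° ✓; |QK| = 25.80 ✓; ∠(QK, KH) = 90.00° ✓; |KH| = 14.50 ✓; ∠KHJ = 67.40° ✓; |HJ| = 28.70 ✓; ∠HJP = 141.4° ✓; |JP| = 18.80 ✓; ∠JPG = 63.00° ✓; |PG| = 19.40 ✓; ∠(PG, GR) = 95.60° ✗; |GR| = 24.40 ✓.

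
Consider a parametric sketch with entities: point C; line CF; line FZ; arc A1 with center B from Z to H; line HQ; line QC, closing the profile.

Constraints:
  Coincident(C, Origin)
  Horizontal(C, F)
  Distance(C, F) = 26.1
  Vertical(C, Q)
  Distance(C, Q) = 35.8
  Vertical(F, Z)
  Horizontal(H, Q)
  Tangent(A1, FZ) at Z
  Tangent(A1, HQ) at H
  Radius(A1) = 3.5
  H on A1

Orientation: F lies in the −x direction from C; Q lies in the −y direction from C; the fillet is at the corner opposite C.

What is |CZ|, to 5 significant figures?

41.527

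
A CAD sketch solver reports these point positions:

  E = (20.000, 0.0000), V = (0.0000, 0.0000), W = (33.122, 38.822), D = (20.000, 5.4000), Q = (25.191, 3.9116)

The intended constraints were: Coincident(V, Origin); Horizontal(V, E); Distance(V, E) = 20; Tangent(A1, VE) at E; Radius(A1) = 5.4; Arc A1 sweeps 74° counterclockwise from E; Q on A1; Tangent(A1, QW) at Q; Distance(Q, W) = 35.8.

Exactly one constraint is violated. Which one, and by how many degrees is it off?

Tangent(A1, QW) at Q — off by 3.20°.

V = (0.00, 0.00) ✓; V.y = 0.00, E.y = 0.00 ✓; |VE| = 20.00 ✓; ∠(DE, EV) = 90.00° ✓; |DE| = 5.400 ✓; bearing(D→Q) − bearing(D→E) = 74.00° ✓; |DQ| = 5.400 ✓; ∠(DQ, QW) = 86.80° ✗; |QW| = 35.80 ✓.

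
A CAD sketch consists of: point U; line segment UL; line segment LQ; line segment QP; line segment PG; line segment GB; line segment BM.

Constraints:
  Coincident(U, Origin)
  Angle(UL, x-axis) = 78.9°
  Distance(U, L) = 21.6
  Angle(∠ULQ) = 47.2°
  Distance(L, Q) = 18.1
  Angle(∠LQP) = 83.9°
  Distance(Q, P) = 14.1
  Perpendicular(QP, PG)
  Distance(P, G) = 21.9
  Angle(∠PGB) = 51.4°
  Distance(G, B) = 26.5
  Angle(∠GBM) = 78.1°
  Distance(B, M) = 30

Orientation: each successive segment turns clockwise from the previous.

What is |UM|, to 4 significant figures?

15.44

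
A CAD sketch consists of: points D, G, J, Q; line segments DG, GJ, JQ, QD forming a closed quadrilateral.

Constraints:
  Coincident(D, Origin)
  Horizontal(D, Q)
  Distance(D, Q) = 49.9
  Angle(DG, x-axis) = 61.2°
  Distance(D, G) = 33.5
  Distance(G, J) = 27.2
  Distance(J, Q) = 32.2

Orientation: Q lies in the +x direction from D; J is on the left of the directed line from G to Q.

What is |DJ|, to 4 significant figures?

53.51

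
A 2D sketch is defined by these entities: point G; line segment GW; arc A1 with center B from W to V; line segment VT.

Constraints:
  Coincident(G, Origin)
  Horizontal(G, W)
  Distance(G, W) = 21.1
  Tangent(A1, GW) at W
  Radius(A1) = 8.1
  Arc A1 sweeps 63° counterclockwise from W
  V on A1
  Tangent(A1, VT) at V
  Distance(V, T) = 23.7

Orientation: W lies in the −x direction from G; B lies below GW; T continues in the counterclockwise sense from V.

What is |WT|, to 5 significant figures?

31.232

G is at the origin; G and W share the same y with |GW| = 21.1 and W on the −x side, so W = (-21.100, 0.0000). A1 meets GW tangentially, so BW is at right angles to GW, so B = W + (0, -8.1) = (-21.100, -8.1000). On A1, W sits at bearing 90° from B; a 63° counterclockwise sweep puts V at bearing 153°, so V = B + 8.1·(cos 153°, sin 153°) = (-28.317, -4.4227). Since A1 is tangent to VT there, BV ⟂ VT, so VT runs along (−sin 153°, cos 153°); with |VT| = 23.7, T = (-39.077, -25.540). Then |WT| = |T − W| = 31.232.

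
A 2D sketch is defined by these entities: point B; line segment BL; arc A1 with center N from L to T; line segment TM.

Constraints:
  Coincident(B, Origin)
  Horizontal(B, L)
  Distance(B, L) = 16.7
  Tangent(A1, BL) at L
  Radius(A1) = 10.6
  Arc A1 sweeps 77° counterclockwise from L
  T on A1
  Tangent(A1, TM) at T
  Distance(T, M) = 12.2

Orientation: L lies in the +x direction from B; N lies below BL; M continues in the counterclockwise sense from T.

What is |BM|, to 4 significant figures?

20.43

B is at the origin; BL is horizontal with |BL| = 16.7 and L on the +x side, so L = (16.70, 0.000). The tangent condition forces NL to be normal to BL, so N = L + (0, -10.6) = (16.70, -10.60). On A1, L sits at bearing 90° from N; a 77° counterclockwise sweep puts T at bearing 167°, so T = N + 10.6·(cos 167°, sin 167°) = (6.372, -8.216). The tangent condition forces NT to be normal to TM, so TM runs along (−sin 167°, cos 167°); with |TM| = 12.2, M = (3.627, -20.10). Then |BM| = |M − B| = 20.43.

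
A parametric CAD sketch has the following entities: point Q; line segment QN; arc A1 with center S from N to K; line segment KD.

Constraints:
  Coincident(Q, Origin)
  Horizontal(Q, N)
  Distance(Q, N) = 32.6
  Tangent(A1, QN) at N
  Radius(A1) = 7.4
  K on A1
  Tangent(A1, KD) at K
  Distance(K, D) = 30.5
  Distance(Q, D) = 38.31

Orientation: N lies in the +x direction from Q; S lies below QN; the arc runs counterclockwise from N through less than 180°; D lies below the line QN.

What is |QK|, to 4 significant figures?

26.05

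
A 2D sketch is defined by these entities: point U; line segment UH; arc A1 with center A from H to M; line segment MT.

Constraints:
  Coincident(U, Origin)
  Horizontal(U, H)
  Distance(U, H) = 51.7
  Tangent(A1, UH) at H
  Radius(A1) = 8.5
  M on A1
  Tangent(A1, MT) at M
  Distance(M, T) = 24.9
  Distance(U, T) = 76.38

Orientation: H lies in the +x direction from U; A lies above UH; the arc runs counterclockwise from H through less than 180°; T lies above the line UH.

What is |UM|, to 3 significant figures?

59.0

U is at the origin; UH is horizontal with |UH| = 51.7 and H on the +x side, so H = (51.7, 0.00). Tangency of A1 to UH means the radius AH is perpendicular to UH, so A = H + (0, 8.5) = (51.7, 8.50). Since AM ⟂ MT (tangency), |AT| = √(8.5² + 24.9²) = 26.3 regardless of where M sits on A1. So T lies on both circle(U, 76.38) and circle(A, 26.3); the above-UH intersection is T = (72.2, 25.0). M is the foot of the tangent from T: M = (58.9, 3.97).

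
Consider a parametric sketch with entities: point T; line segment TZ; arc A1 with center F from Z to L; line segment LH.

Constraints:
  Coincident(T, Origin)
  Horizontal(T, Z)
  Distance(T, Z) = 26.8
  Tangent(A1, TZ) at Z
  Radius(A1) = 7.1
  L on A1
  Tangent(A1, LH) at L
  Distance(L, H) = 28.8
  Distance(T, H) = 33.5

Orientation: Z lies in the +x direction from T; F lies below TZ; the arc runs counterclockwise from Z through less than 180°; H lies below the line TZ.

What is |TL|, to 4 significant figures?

20.66

T is at the origin; T and Z share the same y with |TZ| = 26.8 and Z on the +x side, so Z = (26.80, 0.000). A1 meets TZ tangentially, so FZ is at right angles to TZ, so F = Z + (0, -7.1) = (26.80, -7.100). Since FL ⟂ LH (tangency), |FH| = √(7.1² + 28.8²) = 29.66 regardless of where L sits on A1. So H lies on both circle(T, 33.5) and circle(F, 29.66); the below-TZ intersection is H = (10.43, -31.84). L is the foot of the tangent from H: L = (20.11, -4.712).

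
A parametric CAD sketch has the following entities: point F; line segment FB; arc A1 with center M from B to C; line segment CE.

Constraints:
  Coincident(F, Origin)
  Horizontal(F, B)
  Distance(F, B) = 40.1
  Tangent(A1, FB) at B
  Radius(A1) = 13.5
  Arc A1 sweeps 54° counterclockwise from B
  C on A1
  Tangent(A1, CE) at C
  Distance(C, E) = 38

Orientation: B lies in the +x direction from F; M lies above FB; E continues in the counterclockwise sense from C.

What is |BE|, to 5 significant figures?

49.237

F is at the origin; FB is horizontal with |FB| = 40.1 and B on the +x side, so B = (40.100, 0.0000). The tangent condition forces MB to be normal to FB, so M = B + (0, 13.5) = (40.100, 13.500). On A1, B sits at bearing -90° from M; a 54° counterclockwise sweep puts C at bearing -36°, so C = M + 13.5·(cos -36°, sin -36°) = (51.022, 5.5649). Since A1 is tangent to CE there, MC ⟂ CE, so CE runs along (−sin -36°, cos -36°); with |CE| = 38.0, E = (73.358, 36.308). Then |BE| = |E − B| = 49.237.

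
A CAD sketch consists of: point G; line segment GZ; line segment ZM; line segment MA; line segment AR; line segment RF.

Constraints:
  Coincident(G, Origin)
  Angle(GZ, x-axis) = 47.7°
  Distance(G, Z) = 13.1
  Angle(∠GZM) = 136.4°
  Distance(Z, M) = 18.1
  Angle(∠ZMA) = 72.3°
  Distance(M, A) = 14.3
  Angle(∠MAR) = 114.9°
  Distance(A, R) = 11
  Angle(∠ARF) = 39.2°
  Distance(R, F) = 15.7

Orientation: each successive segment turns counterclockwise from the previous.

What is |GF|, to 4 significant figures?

23.77

G is at the origin; GZ runs at 47.7° with length 13.1, so Z = (8.816, 9.689). ∠GZM = 136.4° gives ZM at 91.30° from the x-axis; with |ZM| = 18.1, M = (8.406, 27.78). ∠ZMA = 72.3° gives MA at -161.0° from the x-axis; with |MA| = 14.3, A = (-5.115, 23.13). ∠MAR = 114.9° gives AR at -95.90° from the x-axis; with |AR| = 11.0, R = (-6.246, 12.19). ∠ARF = 39.2° gives RF at 44.90° from the x-axis; with |RF| = 15.7, F = (4.875, 23.27). Then |GF| = |F − G| = 23.77.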